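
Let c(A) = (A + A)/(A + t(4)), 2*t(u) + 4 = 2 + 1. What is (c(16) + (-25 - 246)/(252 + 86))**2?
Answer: 175059361/109788484 ≈ 1.5945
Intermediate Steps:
t(u) = -1/2 (t(u) = -2 + (2 + 1)/2 = -2 + (1/2)*3 = -2 + 3/2 = -1/2)
c(A) = 2*A/(-1/2 + A) (c(A) = (A + A)/(A - 1/2) = (2*A)/(-1/2 + A) = 2*A/(-1/2 + A))
(c(16) + (-25 - 246)/(252 + 86))**2 = (4*16/(-1 + 2*16) + (-25 - 246)/(252 + 86))**2 = (4*16/(-1 + 32) - 271/338)**2 = (4*16/31 - 271*1/338)**2 = (4*16*(1/31) - 271/338)**2 = (64/31 - 271/338)**2 = (13231/10478)**2 = 175059361/109788484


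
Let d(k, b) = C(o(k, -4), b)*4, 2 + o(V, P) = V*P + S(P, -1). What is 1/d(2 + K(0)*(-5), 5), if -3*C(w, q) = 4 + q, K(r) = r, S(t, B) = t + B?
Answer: -1/12 ≈ -0.083333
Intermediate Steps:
S(t, B) = B + t
o(V, P) = -3 + P + P*V (o(V, P) = -2 + (V*P + (-1 + P)) = -2 + (P*V + (-1 + P)) = -2 + (-1 + P + P*V) = -3 + P + P*V)
C(w, q) = -4/3 - q/3 (C(w, q) = -(4 + q)/3 = -4/3 - q/3)
d(k, b) = -16/3 - 4*b/3 (d(k, b) = (-4/3 - b/3)*4 = -16/3 - 4*b/3)
1/d(2 + K(0)*(-5), 5) = 1/(-16/3 - 4/3*5) = 1/(-16/3 - 20/3) = 1/(-12) = -1/12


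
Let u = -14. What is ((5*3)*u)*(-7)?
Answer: 1470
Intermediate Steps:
((5*3)*u)*(-7) = ((5*3)*(-14))*(-7) = (15*(-14))*(-7) = -210*(-7) = 1470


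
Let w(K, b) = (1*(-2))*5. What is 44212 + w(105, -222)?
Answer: 44202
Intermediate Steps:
w(K, b) = -10 (w(K, b) = -2*5 = -10)
44212 + w(105, -222) = 44212 - 10 = 44202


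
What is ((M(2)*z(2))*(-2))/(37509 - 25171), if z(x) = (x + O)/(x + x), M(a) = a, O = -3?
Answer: 1/12338 ≈ 8.1050e-5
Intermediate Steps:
z(x) = (-3 + x)/(2*x) (z(x) = (x - 3)/(x + x) = (-3 + x)/((2*x)) = (-3 + x)*(1/(2*x)) = (-3 + x)/(2*x))
((M(2)*z(2))*(-2))/(37509 - 25171) = ((2*((½)*(-3 + 2)/2))*(-2))/(37509 - 25171) = ((2*((½)*(½)*(-1)))*(-2))/12338 = ((2*(-¼))*(-2))*(1/12338) = -½*(-2)*(1/12338) = 1*(1/12338) = 1/12338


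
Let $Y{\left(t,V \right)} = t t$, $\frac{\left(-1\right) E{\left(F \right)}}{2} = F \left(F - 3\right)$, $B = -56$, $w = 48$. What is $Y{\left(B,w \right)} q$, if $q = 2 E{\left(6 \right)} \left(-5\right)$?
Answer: $1128960$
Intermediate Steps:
$E{\left(F \right)} = - 2 F \left(-3 + F\right)$ ($E{\left(F \right)} = - 2 F \left(F - 3\right) = - 2 F \left(-3 + F\right)$)
$Y{\left(t,V \right)} = t^{2}$
$q = 360$ ($q = 2 \cdot 2 \cdot 6 \left(3 - 6\right) \left(-5\right) = 2 \cdot 2 \cdot 6 \left(-3\right) \left(-5\right) = 2 \left(-36\right) \left(-5\right) = \left(-72\right) \left(-5\right) = 360$)
$Y{\left(B,w \right)} q = \left(-56\right)^{2} \cdot 360 = 3136 \cdot 360 = 1128960$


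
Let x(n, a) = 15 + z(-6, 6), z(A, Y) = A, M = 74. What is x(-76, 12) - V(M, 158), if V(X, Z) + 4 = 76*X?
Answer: -5611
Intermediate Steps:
V(X, Z) = -4 + 76*X
x(n, a) = 9 (x(n, a) = 15 - 6 = 9)
x(-76, 12) - V(M, 158) = 9 - (-4 + 76*74) = 9 - (-4 + 5624) = 9 - 1*5620 = 9 - 5620 = -5611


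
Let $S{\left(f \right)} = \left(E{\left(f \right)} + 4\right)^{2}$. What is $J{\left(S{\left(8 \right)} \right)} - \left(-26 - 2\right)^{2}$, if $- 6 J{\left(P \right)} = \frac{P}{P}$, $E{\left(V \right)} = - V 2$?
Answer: $- \frac{4705}{6} \approx -784.17$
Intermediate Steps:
$E{\left(V \right)} = - 2 V$
$S{\left(f \right)} = \left(4 - 2 f\right)^{2}$ ($S{\left(f \right)} = \left(- 2 f + 4\right)^{2} = \left(4 - 2 f\right)^{2}$)
$J{\left(P \right)} = - \frac{1}{6}$ ($J{\left(P \right)} = - \frac{P \frac{1}{P}}{6} = \left(- \frac{1}{6}\right) 1 = - \frac{1}{6}$)
$J{\left(S{\left(8 \right)} \right)} - \left(-26 - 2\right)^{2} = - \frac{1}{6} - \left(-26 - 2\right)^{2} = - \frac{1}{6} - \left(-28\right)^{2} = - \frac{1}{6} - 784 = - \frac{4705}{6}$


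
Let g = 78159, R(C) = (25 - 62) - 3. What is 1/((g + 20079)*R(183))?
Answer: -1/3929520 ≈ -2.5448e-7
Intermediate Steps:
R(C) = -40 (R(C) = -37 - 3 = -40)
1/((g + 20079)*R(183)) = 1/((78159 + 20079)*(-40)) = -1/40/98238 = (1/98238)*(-1/40) = -1/3929520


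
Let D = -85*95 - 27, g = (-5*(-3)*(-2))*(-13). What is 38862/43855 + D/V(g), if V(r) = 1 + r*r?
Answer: 5555635852/6670389355 ≈ 0.83288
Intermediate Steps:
g = 390 (g = (15*(-2))*(-13) = -30*(-13) = 390)
D = -8102 (D = -8075 - 27 = -8102)
V(r) = 1 + r**2
38862/43855 + D/V(g) = 38862/43855 - 8102/(1 + 390**2) = 38862*(1/43855) - 8102/(1 + 152100) = 38862/43855 - 8102/152101 = 5555635852/6670389355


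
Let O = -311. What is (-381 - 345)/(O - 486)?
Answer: 726/797 ≈ 0.91092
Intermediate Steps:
(-381 - 345)/(O - 486) = (-381 - 345)/(-311 - 486) = -726/(-797) = -726*(-1/797) = 726/797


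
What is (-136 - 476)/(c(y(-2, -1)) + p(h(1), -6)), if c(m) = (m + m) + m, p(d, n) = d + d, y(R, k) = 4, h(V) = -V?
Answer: -306/5 ≈ -61.200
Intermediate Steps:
p(d, n) = 2*d
c(m) = 3*m (c(m) = 2*m + m = 3*m)
(-136 - 476)/(c(y(-2, -1)) + p(h(1), -6)) = (-136 - 476)/(3*4 + 2*(-1*1)) = -612/(12 + 2*(-1)) = -612/(12 - 2) = -612/10 = -612*⅒ = -306/5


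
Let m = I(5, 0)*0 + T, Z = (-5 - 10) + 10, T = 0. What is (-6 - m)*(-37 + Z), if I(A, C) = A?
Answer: 252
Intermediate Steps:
Z = -5 (Z = -15 + 10 = -5)
m = 0 (m = 5*0 + 0 = 0 + 0 = 0)
(-6 - m)*(-37 + Z) = (-6 - 1*0)*(-37 - 5) = (-6 + 0)*(-42) = -6*(-42) = 252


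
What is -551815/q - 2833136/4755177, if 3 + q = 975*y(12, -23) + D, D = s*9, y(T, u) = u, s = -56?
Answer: 13539727627/576961476 ≈ 23.467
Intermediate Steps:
D = -504 (D = -56*9 = -504)
q = -22932 (q = -3 + (975*(-23) - 504) = -3 + (-22425 - 504) = -3 - 22929 = -22932)
-551815/q - 2833136/4755177 = -551815/(-22932) - 2833136/4755177 = -551815*(-1/22932) - 2833136*1/4755177 = 551815/22932 - 2833136/4755177 = 13539727627/576961476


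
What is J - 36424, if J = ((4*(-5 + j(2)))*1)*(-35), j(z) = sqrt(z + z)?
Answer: -36004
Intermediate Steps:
j(z) = sqrt(2)*sqrt(z) (j(z) = sqrt(2*z) = sqrt(2)*sqrt(z))
J = 420 (J = ((4*(-5 + sqrt(2)*sqrt(2)))*1)*(-35) = ((4*(-5 + 2))*1)*(-35) = ((4*(-3))*1)*(-35) = -12*1*(-35) = -12*(-35) = 420)
J - 36424 = 420 - 36424 = -36004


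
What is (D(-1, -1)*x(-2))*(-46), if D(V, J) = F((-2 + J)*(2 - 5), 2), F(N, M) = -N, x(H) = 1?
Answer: 414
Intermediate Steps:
D(V, J) = -6 + 3*J (D(V, J) = -(-2 + J)*(2 - 5) = -(-2 + J)*(-3) = -(6 - 3*J) = -6 + 3*J)
(D(-1, -1)*x(-2))*(-46) = ((-6 + 3*(-1))*1)*(-46) = ((-6 - 3)*1)*(-46) = -9*1*(-46) = -9*(-46) = 414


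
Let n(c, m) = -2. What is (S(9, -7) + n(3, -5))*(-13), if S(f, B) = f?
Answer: -91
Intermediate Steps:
(S(9, -7) + n(3, -5))*(-13) = (9 - 2)*(-13) = 7*(-13) = -91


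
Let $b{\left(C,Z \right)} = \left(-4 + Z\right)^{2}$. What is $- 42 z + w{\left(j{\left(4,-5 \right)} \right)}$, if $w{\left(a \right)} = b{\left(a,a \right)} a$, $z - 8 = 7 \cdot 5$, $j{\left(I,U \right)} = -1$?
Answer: $-1831$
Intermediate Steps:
$z = 43$ ($z = 8 + 7 \cdot 5 = 8 + 35 = 43$)
$w{\left(a \right)} = a \left(-4 + a\right)^{2}$ ($w{\left(a \right)} = \left(-4 + a\right)^{2} a = a \left(-4 + a\right)^{2}$)
$- 42 z + w{\left(j{\left(4,-5 \right)} \right)} = \left(-42\right) 43 - \left(-4 - 1\right)^{2} = -1806 - \left(-5\right)^{2} = -1806 - 25 = -1831$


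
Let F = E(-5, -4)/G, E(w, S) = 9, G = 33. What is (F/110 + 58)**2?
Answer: 4925653489/1464100 ≈ 3364.3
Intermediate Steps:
F = 3/11 (F = 9/33 = 9*(1/33) = 3/11 ≈ 0.27273)
(F/110 + 58)**2 = ((3/11)/110 + 58)**2 = ((3/11)*(1/110) + 58)**2 = (3/1210 + 58)**2 = (70183/1210)**2 = 4925653489/1464100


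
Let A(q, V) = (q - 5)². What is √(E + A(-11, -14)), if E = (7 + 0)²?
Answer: √305 ≈ 17.464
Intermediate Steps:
A(q, V) = (-5 + q)²
E = 49 (E = 7² = 49)
√(E + A(-11, -14)) = √(49 + (-5 - 11)²) = √(49 + (-16)²) = √(49 + 256) = √305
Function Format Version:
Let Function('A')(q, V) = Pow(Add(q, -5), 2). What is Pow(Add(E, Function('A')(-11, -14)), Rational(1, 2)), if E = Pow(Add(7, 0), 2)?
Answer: Pow(305, Rational(1, 2)) ≈ 17.464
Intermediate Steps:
Function('A')(q, V) = Pow(Add(-5, q), 2)
E = 49 (E = Pow(7, 2) = 49)
Pow(Add(E, Function('A')(-11, -14)), Rational(1, 2)) = Pow(Add(49, Pow(Add(-5, -11), 2)), Rational(1, 2)) = Pow(Add(49, Pow(-16, 2)), Rational(1, 2)) = Pow(Add(49, 256), Rational(1, 2)) = Pow(305, Rational(1, 2))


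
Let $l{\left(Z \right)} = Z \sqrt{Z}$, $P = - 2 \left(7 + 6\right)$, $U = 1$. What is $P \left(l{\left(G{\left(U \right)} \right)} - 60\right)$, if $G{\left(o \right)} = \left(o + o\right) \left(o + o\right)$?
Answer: $1352$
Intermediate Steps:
$G{\left(o \right)} = 4 o^{2}$ ($G{\left(o \right)} = 2 o 2 o = 4 o^{2}$)
$P = -26$ ($P = \left(-2\right) 13 = -26$)
$l{\left(Z \right)} = Z^{\frac{3}{2}}$
$P \left(l{\left(G{\left(U \right)} \right)} - 60\right) = - 26 \left(\left(4 \cdot 1^{2}\right)^{\frac{3}{2}} - 60\right) = - 26 \left(\left(4 \cdot 1\right)^{\frac{3}{2}} - 60\right) = - 26 \left(4^{\frac{3}{2}} - 60\right) = - 26 \left(8 - 60\right) = \left(-26\right) \left(-52\right) = 1352$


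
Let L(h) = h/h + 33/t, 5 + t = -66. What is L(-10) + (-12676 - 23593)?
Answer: -2575061/71 ≈ -36268.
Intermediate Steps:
t = -71 (t = -5 - 66 = -71)
L(h) = 38/71 (L(h) = h/h + 33/(-71) = 1 + 33*(-1/71) = 1 - 33/71 = 38/71)
L(-10) + (-12676 - 23593) = 38/71 + (-12676 - 23593) = 38/71 - 36269 = -2575061/71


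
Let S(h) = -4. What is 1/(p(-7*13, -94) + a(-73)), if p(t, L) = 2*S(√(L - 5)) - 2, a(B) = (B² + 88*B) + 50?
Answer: -1/1055 ≈ -0.00094787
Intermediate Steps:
a(B) = 50 + B² + 88*B
p(t, L) = -10 (p(t, L) = 2*(-4) - 2 = -8 - 2 = -10)
1/(p(-7*13, -94) + a(-73)) = 1/(-10 + (50 + (-73)² + 88*(-73))) = 1/(-10 + (50 + 5329 - 6424)) = 1/(-10 - 1045) = 1/(-1055) = -1/1055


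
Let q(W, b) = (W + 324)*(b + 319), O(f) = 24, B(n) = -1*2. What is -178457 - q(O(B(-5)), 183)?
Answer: -353153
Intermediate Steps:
B(n) = -2
q(W, b) = (319 + b)*(324 + W) (q(W, b) = (324 + W)*(319 + b) = (319 + b)*(324 + W))
-178457 - q(O(B(-5)), 183) = -178457 - (103356 + 319*24 + 324*183 + 24*183) = -178457 - (103356 + 7656 + 59292 + 4392) = -178457 - 1*174696 = -178457 - 174696 = -353153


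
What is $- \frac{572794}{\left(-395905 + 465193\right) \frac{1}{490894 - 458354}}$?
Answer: $- \frac{2329839595}{8661} \approx -2.69 \cdot 10^{5}$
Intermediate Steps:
$- \frac{572794}{\left(-395905 + 465193\right) \frac{1}{490894 - 458354}} = - \frac{572794}{69288 \cdot \frac{1}{32540}} = - \frac{572794}{\frac{17322}{8135}} = \left(-572794\right) \frac{8135}{17322} = - \frac{2329839595}{8661}$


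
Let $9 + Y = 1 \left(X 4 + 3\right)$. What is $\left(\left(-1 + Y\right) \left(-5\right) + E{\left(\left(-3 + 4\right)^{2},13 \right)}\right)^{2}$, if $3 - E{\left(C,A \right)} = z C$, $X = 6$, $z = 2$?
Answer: $7056$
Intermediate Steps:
$Y = 18$ ($Y = -9 + 1 \left(6 \cdot 4 + 3\right) = -9 + 1 \left(24 + 3\right) = -9 + 1 \cdot 27 = -9 + 27 = 18$)
$E{\left(C,A \right)} = 3 - 2 C$
$\left(\left(-1 + Y\right) \left(-5\right) + E{\left(\left(-3 + 4\right)^{2},13 \right)}\right)^{2} = \left(\left(-1 + 18\right) \left(-5\right) + \left(3 - 2 \left(-3 + 4\right)^{2}\right)\right)^{2} = \left(17 \left(-5\right) + \left(3 - 2 \cdot 1^{2}\right)\right)^{2} = \left(-85 + \left(3 - 2\right)\right)^{2} = \left(-85 + 1\right)^{2} = \left(-84\right)^{2} = 7056$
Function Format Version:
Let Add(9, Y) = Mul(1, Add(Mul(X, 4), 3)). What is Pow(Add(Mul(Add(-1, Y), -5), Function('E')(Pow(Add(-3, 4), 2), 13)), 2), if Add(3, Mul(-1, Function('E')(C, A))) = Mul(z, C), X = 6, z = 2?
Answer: 7056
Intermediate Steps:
Y = 18 (Y = Add(-9, Mul(1, Add(Mul(6, 4), 3))) = Add(-9, Mul(1, Add(24, 3))) = Add(-9, Mul(1, 27)) = Add(-9, 27) = 18)
Function('E')(C, A) = Add(3, Mul(-2, C)) (Function('E')(C, A) = Add(3, Mul(-1, Mul(2, C))) = Add(3, Mul(-2, C)))
Pow(Add(Mul(Add(-1, Y), -5), Function('E')(Pow(Add(-3, 4), 2), 13)), 2) = Pow(Add(Mul(Add(-1, 18), -5), Add(3, Mul(-2, Pow(Add(-3, 4), 2)))), 2) = Pow(Add(Mul(17, -5), Add(3, Mul(-2, Pow(1, 2)))), 2) = Pow(Add(-85, Add(3, Mul(-2, 1))), 2) = Pow(Add(-85, Add(3, -2)), 2) = Pow(Add(-85, 1), 2) = Pow(-84, 2) = 7056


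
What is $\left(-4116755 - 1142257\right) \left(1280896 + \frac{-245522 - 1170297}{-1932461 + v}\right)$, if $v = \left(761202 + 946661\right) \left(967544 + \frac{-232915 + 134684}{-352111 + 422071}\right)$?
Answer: $- \frac{778736351070468308218788794784}{115603881629039207} \approx -6.7362 \cdot 10^{12}$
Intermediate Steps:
$v = \frac{115604016824010767}{69960}$ ($v = 1707863 \left(967544 - \frac{98231}{69960}\right) = 1707863 \cdot \frac{67689280009}{69960} = \frac{115604016824010767}{69960} \approx 1.6524 \cdot 10^{12}$)
$\left(-4116755 - 1142257\right) \left(1280896 + \frac{-245522 - 1170297}{-1932461 + v}\right) = \left(-4116755 - 1142257\right) \left(1280896 + \frac{-245522 - 1170297}{-1932461 + \frac{115604016824010767}{69960}}\right) = - 5259012 \left(1280896 - \frac{1415819}{\frac{115603881629039207}{69960}}\right) = - 5259012 \left(1280896 - \frac{99050697240}{115603881629039207}\right) = \left(-5259012\right) \frac{148076549563010753392232}{115603881629039207} = - \frac{778736351070468308218788794784}{115603881629039207}$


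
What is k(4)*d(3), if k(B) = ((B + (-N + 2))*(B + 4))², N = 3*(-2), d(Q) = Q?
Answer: 27648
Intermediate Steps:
N = -6
k(B) = (4 + B)²*(8 + B)² (k(B) = ((B + (-1*(-6) + 2))*(B + 4))² = ((B + (6 + 2))*(4 + B))² = ((B + 8)*(4 + B))² = ((8 + B)*(4 + B))² = ((4 + B)*(8 + B))² = (4 + B)²*(8 + B)²)
k(4)*d(3) = ((4 + 4)²*(8 + 4)²)*3 = (8²*12²)*3 = (64*144)*3 = 9216*3 = 27648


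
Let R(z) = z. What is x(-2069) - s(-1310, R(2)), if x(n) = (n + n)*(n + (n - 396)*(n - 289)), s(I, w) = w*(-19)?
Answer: -24043439300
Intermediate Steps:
s(I, w) = -19*w
x(n) = 2*n*(n + (-396 + n)*(-289 + n)) (x(n) = (2*n)*(n + (-396 + n)*(-289 + n)) = 2*n*(n + (-396 + n)*(-289 + n)))
x(-2069) - s(-1310, R(2)) = 2*(-2069)*(114444 + (-2069)**2 - 684*(-2069)) - (-19)*2 = 2*(-2069)*(114444 + 4280761 + 1415196) - 1*(-38) = 2*(-2069)*5810401 + 38 = -24043439338 + 38 = -24043439300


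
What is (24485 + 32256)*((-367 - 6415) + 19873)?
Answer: 742796431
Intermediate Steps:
(24485 + 32256)*((-367 - 6415) + 19873) = 56741*(-6782 + 19873) = 56741*13091 = 742796431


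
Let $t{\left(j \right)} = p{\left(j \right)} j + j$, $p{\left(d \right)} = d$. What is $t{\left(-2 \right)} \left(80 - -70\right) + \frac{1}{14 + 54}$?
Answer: $\frac{20401}{68} \approx 300.01$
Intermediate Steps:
$t{\left(j \right)} = j + j^{2}$ ($t{\left(j \right)} = j j + j = j^{2} + j = j + j^{2}$)
$t{\left(-2 \right)} \left(80 - -70\right) + \frac{1}{14 + 54} = - 2 \left(1 - 2\right) \left(80 - -70\right) + \frac{1}{14 + 54} = \left(-2\right) \left(-1\right) \left(80 + 70\right) + \frac{1}{68} = 2 \cdot 150 + \frac{1}{68} = 300 + \frac{1}{68} = \frac{20401}{68}$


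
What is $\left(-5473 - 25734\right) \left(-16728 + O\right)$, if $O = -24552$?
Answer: $1288224960$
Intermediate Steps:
$\left(-5473 - 25734\right) \left(-16728 + O\right) = \left(-5473 - 25734\right) \left(-16728 - 24552\right) = \left(-31207\right) \left(-41280\right) = 1288224960$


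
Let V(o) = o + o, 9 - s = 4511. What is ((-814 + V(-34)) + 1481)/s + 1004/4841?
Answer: 1620249/21794182 ≈ 0.074343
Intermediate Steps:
s = -4502 (s = 9 - 1*4511 = 9 - 4511 = -4502)
V(o) = 2*o
((-814 + V(-34)) + 1481)/s + 1004/4841 = ((-814 + 2*(-34)) + 1481)/(-4502) + 1004/4841 = ((-814 - 68) + 1481)*(-1/4502) + 1004*(1/4841) = (-882 + 1481)*(-1/4502) + 1004/4841 = 599*(-1/4502) + 1004/4841 = -599/4502 + 1004/4841 = 1620249/21794182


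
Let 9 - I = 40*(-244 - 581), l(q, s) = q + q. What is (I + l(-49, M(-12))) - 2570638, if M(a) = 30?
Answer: -2537727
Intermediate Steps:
l(q, s) = 2*q
I = 33009 (I = 9 - 40*(-244 - 581) = 9 - 40*(-825) = 9 - 1*(-33000) = 9 + 33000 = 33009)
(I + l(-49, M(-12))) - 2570638 = (33009 + 2*(-49)) - 2570638 = (33009 - 98) - 2570638 = 32911 - 2570638 = -2537727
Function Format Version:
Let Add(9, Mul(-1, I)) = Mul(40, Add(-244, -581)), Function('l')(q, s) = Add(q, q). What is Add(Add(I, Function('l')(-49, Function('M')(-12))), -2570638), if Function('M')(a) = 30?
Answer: -2537727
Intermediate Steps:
Function('l')(q, s) = Mul(2, q)
I = 33009 (I = Add(9, Mul(-1, Mul(40, Add(-244, -581)))) = Add(9, Mul(-1, Mul(40, -825))) = Add(9, Mul(-1, -33000)) = Add(9, 33000) = 33009)
Add(Add(I, Function('l')(-49, Function('M')(-12))), -2570638) = Add(Add(33009, Mul(2, -49)), -2570638) = Add(Add(33009, -98), -2570638) = Add(32911, -2570638) = -2537727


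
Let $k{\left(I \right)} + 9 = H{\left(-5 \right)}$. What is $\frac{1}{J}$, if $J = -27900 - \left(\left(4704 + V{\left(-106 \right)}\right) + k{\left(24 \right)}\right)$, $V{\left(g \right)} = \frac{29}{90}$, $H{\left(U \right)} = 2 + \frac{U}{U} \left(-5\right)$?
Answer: $- \frac{90}{2933309} \approx -3.0682 \cdot 10^{-5}$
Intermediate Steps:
$H{\left(U \right)} = -3$ ($H{\left(U \right)} = 2 + 1 \left(-5\right) = 2 - 5 = -3$)
$k{\left(I \right)} = -12$ ($k{\left(I \right)} = -9 - 3 = -12$)
$V{\left(g \right)} = \frac{29}{90}$ ($V{\left(g \right)} = 29 \cdot \frac{1}{90} = \frac{29}{90}$)
$J = - \frac{2933309}{90}$ ($J = -27900 - \left(\left(4704 + \frac{29}{90}\right) - 12\right) = -27900 - \left(\frac{423389}{90} - 12\right) = -27900 - \frac{422309}{90} = - \frac{2933309}{90} \approx -32592.0$)
$\frac{1}{J} = \frac{1}{- \frac{2933309}{90}} = - \frac{90}{2933309}$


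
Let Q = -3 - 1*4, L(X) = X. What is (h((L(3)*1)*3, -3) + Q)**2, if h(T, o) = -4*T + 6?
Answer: 1369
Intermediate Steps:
h(T, o) = 6 - 4*T
Q = -7 (Q = -3 - 4 = -7)
(h((L(3)*1)*3, -3) + Q)**2 = ((6 - 4*3*1*3) - 7)**2 = ((6 - 12*3) - 7)**2 = ((6 - 4*9) - 7)**2 = ((6 - 36) - 7)**2 = (-30 - 7)**2 = (-37)**2 = 1369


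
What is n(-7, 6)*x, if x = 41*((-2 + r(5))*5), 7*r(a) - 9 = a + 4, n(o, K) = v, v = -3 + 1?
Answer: -1640/7 ≈ -234.29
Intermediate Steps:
v = -2
n(o, K) = -2
r(a) = 13/7 + a/7 (r(a) = 9/7 + (a + 4)/7 = 9/7 + (4 + a)/7 = 9/7 + (4/7 + a/7) = 13/7 + a/7)
x = 820/7 (x = 41*((-2 + (13/7 + (⅐)*5))*5) = 41*((-2 + (13/7 + 5/7))*5) = 41*((-2 + 18/7)*5) = 41*((4/7)*5) = 41*(20/7) = 820/7 ≈ 117.14)
n(-7, 6)*x = -2*820/7 = -1640/7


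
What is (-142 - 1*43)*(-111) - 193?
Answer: 20342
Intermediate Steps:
(-142 - 1*43)*(-111) - 193 = (-142 - 43)*(-111) - 193 = -185*(-111) - 193 = 20535 - 193 = 20342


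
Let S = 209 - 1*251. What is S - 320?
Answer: -362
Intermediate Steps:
S = -42 (S = 209 - 251 = -42)
S - 320 = -42 - 320 = -362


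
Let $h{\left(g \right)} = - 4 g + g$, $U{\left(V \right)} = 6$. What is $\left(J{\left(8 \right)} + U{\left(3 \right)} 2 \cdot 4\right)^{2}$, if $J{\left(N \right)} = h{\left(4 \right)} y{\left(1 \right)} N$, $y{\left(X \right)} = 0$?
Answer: $2304$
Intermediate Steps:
$h{\left(g \right)} = - 3 g$
$J{\left(N \right)} = 0$ ($J{\left(N \right)} = \left(-3\right) 4 \cdot 0 N = \left(-12\right) 0 N = 0 N = 0$)
$\left(J{\left(8 \right)} + U{\left(3 \right)} 2 \cdot 4\right)^{2} = \left(0 + 6 \cdot 2 \cdot 4\right)^{2} = \left(0 + 12 \cdot 4\right)^{2} = \left(0 + 48\right)^{2} = 48^{2} = 2304$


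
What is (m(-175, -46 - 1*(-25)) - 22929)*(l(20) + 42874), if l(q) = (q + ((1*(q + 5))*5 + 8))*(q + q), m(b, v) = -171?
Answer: -1131761400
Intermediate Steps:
l(q) = 2*q*(33 + 6*q) (l(q) = (q + ((1*(5 + q))*5 + 8))*(2*q) = (q + ((5 + q)*5 + 8))*(2*q) = (q + ((25 + 5*q) + 8))*(2*q) = (q + (33 + 5*q))*(2*q) = (33 + 6*q)*(2*q) = 2*q*(33 + 6*q))
(m(-175, -46 - 1*(-25)) - 22929)*(l(20) + 42874) = (-171 - 22929)*(6*20*(11 + 2*20) + 42874) = -23100*(6*20*(11 + 40) + 42874) = -23100*(6*20*51 + 42874) = -23100*(6120 + 42874) = -23100*48994 = -1131761400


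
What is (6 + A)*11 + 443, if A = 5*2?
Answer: 619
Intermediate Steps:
A = 10
(6 + A)*11 + 443 = (6 + 10)*11 + 443 = 16*11 + 443 = 176 + 443 = 619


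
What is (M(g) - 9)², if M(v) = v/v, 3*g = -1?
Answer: 64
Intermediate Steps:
g = -⅓ (g = (⅓)*(-1) = -⅓ ≈ -0.33333)
M(v) = 1
(M(g) - 9)² = (1 - 9)² = (-8)² = 64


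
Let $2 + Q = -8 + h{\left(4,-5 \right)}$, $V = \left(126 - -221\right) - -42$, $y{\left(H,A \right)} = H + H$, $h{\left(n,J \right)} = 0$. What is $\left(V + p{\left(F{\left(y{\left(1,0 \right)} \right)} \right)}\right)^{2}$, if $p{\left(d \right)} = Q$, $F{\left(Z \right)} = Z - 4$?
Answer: $143641$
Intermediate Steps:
$y{\left(H,A \right)} = 2 H$
$F{\left(Z \right)} = -4 + Z$ ($F{\left(Z \right)} = Z - 4 = -4 + Z$)
$V = 389$ ($V = \left(126 + 221\right) + 42 = 347 + 42 = 389$)
$Q = -10$ ($Q = -2 + \left(-8 + 0\right) = -2 - 8 = -10$)
$p{\left(d \right)} = -10$
$\left(V + p{\left(F{\left(y{\left(1,0 \right)} \right)} \right)}\right)^{2} = \left(389 - 10\right)^{2} = 379^{2} = 143641$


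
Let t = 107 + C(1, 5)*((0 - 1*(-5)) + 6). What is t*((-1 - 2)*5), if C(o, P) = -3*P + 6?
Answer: -120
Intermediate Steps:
C(o, P) = 6 - 3*P
t = 8 (t = 107 + (6 - 3*5)*((0 - 1*(-5)) + 6) = 107 + (6 - 15)*((0 + 5) + 6) = 107 - 9*(5 + 6) = 107 - 9*11 = 107 - 99 = 8)
t*((-1 - 2)*5) = 8*((-1 - 2)*5) = 8*(-3*5) = 8*(-15) = -120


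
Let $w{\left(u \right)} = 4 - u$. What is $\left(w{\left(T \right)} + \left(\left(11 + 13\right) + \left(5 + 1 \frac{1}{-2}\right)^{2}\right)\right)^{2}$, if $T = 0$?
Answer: $\frac{37249}{16} \approx 2328.1$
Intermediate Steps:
$\left(w{\left(T \right)} + \left(\left(11 + 13\right) + \left(5 + 1 \frac{1}{-2}\right)^{2}\right)\right)^{2} = \left(\left(4 - 0\right) + \left(\left(11 + 13\right) + \left(5 + 1 \frac{1}{-2}\right)^{2}\right)\right)^{2} = \left(\left(4 + 0\right) + \left(24 + \left(5 + 1 \left(- \frac{1}{2}\right)\right)^{2}\right)\right)^{2} = \left(4 + \left(24 + \left(5 - \frac{1}{2}\right)^{2}\right)\right)^{2} = \left(4 + \left(24 + \left(\frac{9}{2}\right)^{2}\right)\right)^{2} = \left(4 + \left(24 + \frac{81}{4}\right)\right)^{2} = \left(4 + \frac{177}{4}\right)^{2} = \left(\frac{193}{4}\right)^{2} = \frac{37249}{16}$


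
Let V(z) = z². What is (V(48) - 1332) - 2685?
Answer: -1713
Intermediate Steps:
(V(48) - 1332) - 2685 = (48² - 1332) - 2685 = (2304 - 1332) - 2685 = 972 - 2685 = -1713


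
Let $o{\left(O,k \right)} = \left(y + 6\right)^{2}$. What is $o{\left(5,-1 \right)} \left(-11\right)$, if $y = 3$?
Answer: $-891$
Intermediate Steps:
$o{\left(O,k \right)} = 81$ ($o{\left(O,k \right)} = \left(3 + 6\right)^{2} = 9^{2} = 81$)
$o{\left(5,-1 \right)} \left(-11\right) = 81 \left(-11\right) = -891$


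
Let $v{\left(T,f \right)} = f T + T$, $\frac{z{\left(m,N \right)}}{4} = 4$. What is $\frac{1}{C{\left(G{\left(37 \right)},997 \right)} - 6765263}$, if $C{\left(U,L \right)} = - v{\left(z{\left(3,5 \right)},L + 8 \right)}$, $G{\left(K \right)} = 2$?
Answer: $- \frac{1}{6781359} \approx -1.4746 \cdot 10^{-7}$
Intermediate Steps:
$z{\left(m,N \right)} = 16$ ($z{\left(m,N \right)} = 4 \cdot 4 = 16$)
$v{\left(T,f \right)} = T + T f$ ($v{\left(T,f \right)} = T f + T = T + T f$)
$C{\left(U,L \right)} = -144 - 16 L$ ($C{\left(U,L \right)} = - 16 \left(1 + \left(L + 8\right)\right) = - 16 \left(1 + \left(8 + L\right)\right) = - 16 \left(9 + L\right) = - (144 + 16 L) = -144 - 16 L$)
$\frac{1}{C{\left(G{\left(37 \right)},997 \right)} - 6765263} = \frac{1}{\left(-144 - 15952\right) - 6765263} = \frac{1}{-16096 - 6765263} = \frac{1}{-6781359} = - \frac{1}{6781359}$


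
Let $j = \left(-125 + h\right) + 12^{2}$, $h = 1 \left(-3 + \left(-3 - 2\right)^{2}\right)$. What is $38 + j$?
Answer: $79$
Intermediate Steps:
$h = 22$ ($h = 1 \left(-3 + \left(-5\right)^{2}\right) = 1 \left(-3 + 25\right) = 1 \cdot 22 = 22$)
$j = 41$ ($j = \left(-125 + 22\right) + 12^{2} = -103 + 144 = 41$)
$38 + j = 38 + 41 = 79$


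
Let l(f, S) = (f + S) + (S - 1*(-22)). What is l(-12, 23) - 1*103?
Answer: -47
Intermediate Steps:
l(f, S) = 22 + f + 2*S (l(f, S) = (S + f) + (S + 22) = (S + f) + (22 + S) = 22 + f + 2*S)
l(-12, 23) - 1*103 = (22 - 12 + 2*23) - 1*103 = (22 - 12 + 46) - 103 = 56 - 103 = -47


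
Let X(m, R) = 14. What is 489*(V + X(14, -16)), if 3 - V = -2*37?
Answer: 44499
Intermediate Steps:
V = 77 (V = 3 - (-2)*37 = 3 - 1*(-74) = 3 + 74 = 77)
489*(V + X(14, -16)) = 489*(77 + 14) = 489*91 = 44499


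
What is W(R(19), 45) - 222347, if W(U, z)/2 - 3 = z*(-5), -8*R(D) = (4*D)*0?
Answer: -222791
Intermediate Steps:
R(D) = 0 (R(D) = -4*D*0/8 = -⅛*0 = 0)
W(U, z) = 6 - 10*z (W(U, z) = 6 + 2*(z*(-5)) = 6 + 2*(-5*z) = 6 - 10*z)
W(R(19), 45) - 222347 = (6 - 10*45) - 222347 = (6 - 450) - 222347 = -444 - 222347 = -222791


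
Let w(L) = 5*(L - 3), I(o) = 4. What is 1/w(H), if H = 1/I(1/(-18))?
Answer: -4/55 ≈ -0.072727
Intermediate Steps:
H = 1/4 ≈ 0.25000
w(L) = -15 + 5*L (w(L) = 5*(-3 + L) = -15 + 5*L)
1/w(H) = 1/(-15 + 5*(1/4)) = 1/(-15 + 5/4) = 1/(-55/4) = -4/55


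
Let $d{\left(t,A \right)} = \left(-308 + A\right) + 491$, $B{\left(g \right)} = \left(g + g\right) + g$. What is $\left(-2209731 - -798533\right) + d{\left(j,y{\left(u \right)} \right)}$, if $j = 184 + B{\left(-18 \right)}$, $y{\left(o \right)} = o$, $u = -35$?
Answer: $-1411050$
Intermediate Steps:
$B{\left(g \right)} = 3 g$ ($B{\left(g \right)} = 2 g + g = 3 g$)
$j = 130$ ($j = 184 + 3 \left(-18\right) = 184 - 54 = 130$)
$d{\left(t,A \right)} = 183 + A$
$\left(-2209731 - -798533\right) + d{\left(j,y{\left(u \right)} \right)} = \left(-2209731 - -798533\right) + \left(183 - 35\right) = \left(-2209731 + 798533\right) + 148 = -1411198 + 148 = -1411050$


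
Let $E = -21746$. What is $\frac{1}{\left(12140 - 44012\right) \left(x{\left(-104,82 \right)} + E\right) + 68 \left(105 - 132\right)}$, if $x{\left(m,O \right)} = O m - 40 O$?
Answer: $\frac{1}{1069431252} \approx 9.3508 \cdot 10^{-10}$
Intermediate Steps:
$x{\left(m,O \right)} = - 40 O + O m$
$\frac{1}{\left(12140 - 44012\right) \left(x{\left(-104,82 \right)} + E\right) + 68 \left(105 - 132\right)} = \frac{1}{\left(12140 - 44012\right) \left(82 \left(-40 - 104\right) - 21746\right) + 68 \left(105 - 132\right)} = \frac{1}{- 31872 \left(82 \left(-144\right) - 21746\right) + 68 \left(-27\right)} = \frac{1}{- 31872 \left(-11808 - 21746\right) - 1836} = \frac{1}{\left(-31872\right) \left(-33554\right) - 1836} = \frac{1}{1069433088 - 1836} = \frac{1}{1069431252}$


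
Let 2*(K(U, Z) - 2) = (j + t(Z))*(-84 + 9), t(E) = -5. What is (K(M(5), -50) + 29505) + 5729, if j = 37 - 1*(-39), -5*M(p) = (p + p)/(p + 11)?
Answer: 65147/2 ≈ 32574.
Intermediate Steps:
M(p) = -2*p/(5*(11 + p)) (M(p) = -(p + p)/(5*(p + 11)) = -2*p/(5*(11 + p)))
j = 76 (j = 37 + 39 = 76)
K(U, Z) = -5321/2 (K(U, Z) = 2 + ((76 - 5)*(-84 + 9))/2 = 2 + (71*(-75))/2 = 2 + (½)*(-5325) = 2 - 5325/2 = -5321/2)
(K(M(5), -50) + 29505) + 5729 = (-5321/2 + 29505) + 5729 = 53689/2 + 5729 = 65147/2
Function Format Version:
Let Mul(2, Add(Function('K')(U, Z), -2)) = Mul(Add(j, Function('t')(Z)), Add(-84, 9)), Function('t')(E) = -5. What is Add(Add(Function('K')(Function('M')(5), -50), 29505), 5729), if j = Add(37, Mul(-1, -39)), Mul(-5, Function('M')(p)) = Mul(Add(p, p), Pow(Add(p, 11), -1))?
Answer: Rational(65147, 2) ≈ 32574.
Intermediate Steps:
Function('M')(p) = Mul(Rational(-2, 5), p, Pow(Add(11, p), -1)) (Function('M')(p) = Mul(Rational(-1, 5), Mul(Add(p, p), Pow(Add(p, 11), -1))) = Mul(Rational(-1, 5), Mul(Mul(2, p), Pow(Add(11, p), -1))) = Mul(Rational(-1, 5), Mul(2, p, Pow(Add(11, p), -1))) = Mul(Rational(-2, 5), p, Pow(Add(11, p), -1)))
j = 76 (j = Add(37, 39) = 76)
Function('K')(U, Z) = Rational(-5321, 2) (Function('K')(U, Z) = Add(2, Mul(Rational(1, 2), Mul(Add(76, -5), Add(-84, 9)))) = Add(2, Mul(Rational(1, 2), Mul(71, -75))) = Add(2, Mul(Rational(1, 2), -5325)) = Add(2, Rational(-5325, 2)) = Rational(-5321, 2))
Add(Add(Function('K')(Function('M')(5), -50), 29505), 5729) = Add(Add(Rational(-5321, 2), 29505), 5729) = Add(Rational(53689, 2), 5729) = Rational(65147, 2)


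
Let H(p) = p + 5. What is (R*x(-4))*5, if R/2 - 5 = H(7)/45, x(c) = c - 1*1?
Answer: -790/3 ≈ -263.33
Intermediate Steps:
H(p) = 5 + p
x(c) = -1 + c (x(c) = c - 1 = -1 + c)
R = 158/15 (R = 10 + 2*((5 + 7)/45) = 10 + 2*(12*(1/45)) = 10 + 2*(4/15) = 10 + 8/15 = 158/15 ≈ 10.533)
(R*x(-4))*5 = (158*(-1 - 4)/15)*5 = ((158/15)*(-5))*5 = -158/3*5 = -790/3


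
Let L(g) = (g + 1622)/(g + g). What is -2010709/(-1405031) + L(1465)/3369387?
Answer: 135036290203421/94359816564430 ≈ 1.4311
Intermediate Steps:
L(g) = (1622 + g)/(2*g) (L(g) = (1622 + g)/((2*g)) = (1622 + g)*(1/(2*g)) = (1622 + g)/(2*g))
-2010709/(-1405031) + L(1465)/3369387 = -2010709/(-1405031) + ((1/2)*(1622 + 1465)/1465)/3369387 = -2010709*(-1/1405031) + ((1/2)*(1/1465)*3087)*(1/3369387) = 2010709/1405031 + (3087/2930)*(1/3369387) = 2010709/1405031 + 21/67158530 = 135036290203421/94359816564430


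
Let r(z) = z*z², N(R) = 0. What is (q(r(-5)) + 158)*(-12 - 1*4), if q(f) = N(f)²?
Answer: -2528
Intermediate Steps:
r(z) = z³
q(f) = 0 (q(f) = 0² = 0)
(q(r(-5)) + 158)*(-12 - 1*4) = (0 + 158)*(-12 - 1*4) = 158*(-12 - 4) = 158*(-16) = -2528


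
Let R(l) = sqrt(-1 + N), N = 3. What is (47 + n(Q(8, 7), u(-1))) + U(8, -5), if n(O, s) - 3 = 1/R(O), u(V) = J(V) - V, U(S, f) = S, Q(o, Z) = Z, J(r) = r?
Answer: 58 + sqrt(2)/2 ≈ 58.707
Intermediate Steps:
R(l) = sqrt(2) (R(l) = sqrt(-1 + 3) = sqrt(2))
u(V) = 0 (u(V) = V - V = 0)
n(O, s) = 3 + sqrt(2)/2 (n(O, s) = 3 + 1/(sqrt(2)) = 3 + sqrt(2)/2)
(47 + n(Q(8, 7), u(-1))) + U(8, -5) = (47 + (3 + sqrt(2)/2)) + 8 = (50 + sqrt(2)/2) + 8 = 58 + sqrt(2)/2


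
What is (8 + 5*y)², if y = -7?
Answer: 729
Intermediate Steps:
(8 + 5*y)² = (8 + 5*(-7))² = (8 - 35)² = (-27)² = 729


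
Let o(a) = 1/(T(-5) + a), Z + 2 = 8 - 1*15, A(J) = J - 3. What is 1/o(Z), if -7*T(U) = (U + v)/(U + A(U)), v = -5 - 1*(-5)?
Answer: -824/91 ≈ -9.0549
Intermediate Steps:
A(J) = -3 + J
v = 0 (v = -5 + 5 = 0)
T(U) = -U/(7*(-3 + 2*U)) (T(U) = -(U + 0)/(7*(U + (-3 + U))) = -U/(7*(-3 + 2*U)))
Z = -9 (Z = -2 + (8 - 1*15) = -2 + (8 - 15) = -2 - 7 = -9)
o(a) = 1/(-5/91 + a) (o(a) = 1/(-1*(-5)/(-21 + 14*(-5)) + a) = 1/(-1*(-5)/(-21 - 70) + a) = 1/(-1*(-5)/(-91) + a) = 1/(-1*(-5)*(-1/91) + a) = 1/(-5/91 + a))
1/o(Z) = 1/(91/(-5 + 91*(-9))) = 1/(91/(-5 - 819)) = 1/(91/(-824)) = 1/(91*(-1/824)) = 1/(-91/824) = -824/91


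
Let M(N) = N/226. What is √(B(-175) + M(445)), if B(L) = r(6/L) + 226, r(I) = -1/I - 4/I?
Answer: √42957741/339 ≈ 19.334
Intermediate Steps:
r(I) = -5/I
M(N) = N/226 (M(N) = N*(1/226) = N/226)
B(L) = 226 - 5*L/6 (B(L) = -5*L/6 + 226 = 226 - 5*L/6)
√(B(-175) + M(445)) = √((226 - ⅚*(-175)) + (1/226)*445) = √((226 + 875/6) + 445/226) = √(2231/6 + 445/226) = √(126719/339) = √42957741/339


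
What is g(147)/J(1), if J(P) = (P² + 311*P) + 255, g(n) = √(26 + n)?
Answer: √173/567 ≈ 0.023197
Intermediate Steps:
J(P) = 255 + P² + 311*P
g(147)/J(1) = √(26 + 147)/(255 + 1² + 311*1) = √173/(255 + 1 + 311) = √173/567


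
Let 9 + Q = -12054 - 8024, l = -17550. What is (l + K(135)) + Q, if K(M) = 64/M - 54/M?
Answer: -1016197/27 ≈ -37637.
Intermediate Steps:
Q = -20087 (Q = -9 + (-12054 - 8024) = -9 - 20078 = -20087)
K(M) = 10/M
(l + K(135)) + Q = (-17550 + 10/135) - 20087 = (-17550 + 10*(1/135)) - 20087 = (-17550 + 2/27) - 20087 = -473848/27 - 20087 = -1016197/27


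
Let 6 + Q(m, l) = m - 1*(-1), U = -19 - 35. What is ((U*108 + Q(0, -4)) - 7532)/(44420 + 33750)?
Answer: -13369/78170 ≈ -0.17102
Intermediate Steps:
U = -54
Q(m, l) = -5 + m (Q(m, l) = -6 + (m - 1*(-1)) = -6 + (m + 1) = -6 + (1 + m) = -5 + m)
((U*108 + Q(0, -4)) - 7532)/(44420 + 33750) = ((-54*108 + (-5 + 0)) - 7532)/(44420 + 33750) = ((-5832 - 5) - 7532)/78170 = (-5837 - 7532)*(1/78170) = -13369*1/78170 = -13369/78170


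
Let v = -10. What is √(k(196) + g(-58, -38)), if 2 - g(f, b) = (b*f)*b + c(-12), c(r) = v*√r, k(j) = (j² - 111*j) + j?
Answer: √(100610 + 20*I*√3) ≈ 317.19 + 0.055*I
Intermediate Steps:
k(j) = j² - 110*j
c(r) = -10*√r
g(f, b) = 2 - f*b² + 20*I*√3 (g(f, b) = 2 - ((b*f)*b - 20*I*√3) = 2 - (f*b² - 20*I*√3) = 2 + (-f*b² + 20*I*√3) = 2 - f*b² + 20*I*√3)
√(k(196) + g(-58, -38)) = √(196*(-110 + 196) + (2 - 1*(-58)*(-38)² + 20*I*√3)) = √(196*86 + (2 - 1*(-58)*1444 + 20*I*√3)) = √(16856 + (2 + 83752 + 20*I*√3)) = √(16856 + (83754 + 20*I*√3)) = √(100610 + 20*I*√3)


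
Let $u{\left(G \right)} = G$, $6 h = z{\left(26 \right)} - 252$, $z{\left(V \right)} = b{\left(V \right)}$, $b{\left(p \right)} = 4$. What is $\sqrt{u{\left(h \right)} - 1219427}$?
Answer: $\frac{i \sqrt{10975215}}{3} \approx 1104.3 i$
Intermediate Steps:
$z{\left(V \right)} = 4$
$h = - \frac{124}{3}$ ($h = \frac{4 - 252}{6} = \frac{1}{6} \left(-248\right) = - \frac{124}{3} \approx -41.333$)
$\sqrt{u{\left(h \right)} - 1219427} = \sqrt{- \frac{124}{3} - 1219427} = \sqrt{- \frac{3658405}{3}} = \frac{i \sqrt{10975215}}{3}$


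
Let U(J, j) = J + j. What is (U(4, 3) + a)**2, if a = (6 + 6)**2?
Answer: 22801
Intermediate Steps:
a = 144 (a = 12**2 = 144)
(U(4, 3) + a)**2 = ((4 + 3) + 144)**2 = (7 + 144)**2 = 151**2 = 22801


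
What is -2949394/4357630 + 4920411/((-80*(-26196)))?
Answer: 508678152267/304406601280 ≈ 1.6710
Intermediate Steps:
-2949394/4357630 + 4920411/((-80*(-26196))) = -2949394*1/4357630 + 4920411/2095680 = -1474697/2178815 + 4920411*(1/2095680) = -1474697/2178815 + 1640137/698560 = 508678152267/304406601280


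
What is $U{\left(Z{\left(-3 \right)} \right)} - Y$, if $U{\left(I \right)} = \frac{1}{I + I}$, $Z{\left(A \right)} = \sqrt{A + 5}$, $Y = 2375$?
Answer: $-2375 + \frac{\sqrt{2}}{4} \approx -2374.6$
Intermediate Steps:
$Z{\left(A \right)} = \sqrt{5 + A}$
$U{\left(I \right)} = \frac{1}{2 I}$
$U{\left(Z{\left(-3 \right)} \right)} - Y = \frac{1}{2 \sqrt{5 - 3}} - 2375 = \frac{1}{2 \sqrt{2}} - 2375 = \frac{\frac{1}{2} \sqrt{2}}{2} - 2375 = \frac{\sqrt{2}}{4} - 2375 = -2375 + \frac{\sqrt{2}}{4}$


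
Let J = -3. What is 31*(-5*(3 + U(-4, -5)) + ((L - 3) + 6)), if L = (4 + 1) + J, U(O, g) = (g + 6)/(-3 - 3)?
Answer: -1705/6 ≈ -284.17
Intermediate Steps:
U(O, g) = -1 - g/6 (U(O, g) = (6 + g)/(-6) = (6 + g)*(-⅙) = -1 - g/6)
L = 2 (L = (4 + 1) - 3 = 5 - 3 = 2)
31*(-5*(3 + U(-4, -5)) + ((L - 3) + 6)) = 31*(-5*(3 + (-1 - ⅙*(-5))) + ((2 - 3) + 6)) = 31*(-5*(3 + (-1 + ⅚)) + (-1 + 6)) = 31*(-5*(3 - ⅙) + 5) = 31*(-5*17/6 + 5) = 31*(-85/6 + 5) = 31*(-55/6) = -1705/6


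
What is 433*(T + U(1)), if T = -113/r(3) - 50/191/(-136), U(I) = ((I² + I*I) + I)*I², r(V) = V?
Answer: -584843141/38964 ≈ -15010.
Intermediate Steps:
U(I) = I²*(I + 2*I²) (U(I) = ((I² + I²) + I)*I² = (2*I² + I)*I² = (I + 2*I²)*I² = I²*(I + 2*I²))
T = -1467569/38964 (T = -113/3 - 50/191/(-136) = -113*⅓ - 50*1/191*(-1/136) = -113/3 - 50/191*(-1/136) = -113/3 + 25/12988 = -1467569/38964 ≈ -37.665)
433*(T + U(1)) = 433*(-1467569/38964 + 1³*(1 + 2*1)) = 433*(-1467569/38964 + 1*(1 + 2)) = 433*(-1467569/38964 + 1*3) = 433*(-1467569/38964 + 3) = 433*(-1350677/38964) = -584843141/38964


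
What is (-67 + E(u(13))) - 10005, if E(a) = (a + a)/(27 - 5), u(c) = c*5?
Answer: -110727/11 ≈ -10066.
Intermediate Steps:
u(c) = 5*c
E(a) = a/11 (E(a) = (2*a)/22 = (2*a)*(1/22) = a/11)
(-67 + E(u(13))) - 10005 = (-67 + (5*13)/11) - 10005 = (-67 + (1/11)*65) - 10005 = (-67 + 65/11) - 10005 = -672/11 - 10005 = -110727/11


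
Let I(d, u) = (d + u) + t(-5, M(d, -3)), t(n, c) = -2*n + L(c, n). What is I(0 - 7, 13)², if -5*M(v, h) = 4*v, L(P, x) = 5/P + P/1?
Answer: 9916201/19600 ≈ 505.93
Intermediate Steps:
L(P, x) = P + 5/P (L(P, x) = 5/P + P*1 = 5/P + P = P + 5/P)
M(v, h) = -4*v/5
t(n, c) = c - 2*n + 5/c (t(n, c) = -2*n + (c + 5/c) = c - 2*n + 5/c)
I(d, u) = 10 + u - 25/(4*d) + d/5 (I(d, u) = (d + u) + (-4*d/5 - 2*(-5) + 5/((-4*d/5))) = (d + u) + (-4*d/5 + 10 + 5*(-5/(4*d))) = (d + u) + (-4*d/5 + 10 - 25/(4*d)) = (d + u) + (10 - 25/(4*d) - 4*d/5) = 10 + u - 25/(4*d) + d/5)
I(0 - 7, 13)² = (10 + 13 - 25/(4*(0 - 7)) + (0 - 7)/5)² = (10 + 13 - 25/4/(-7) + (⅕)*(-7))² = (10 + 13 - 25/4*(-⅐) - 7/5)² = (10 + 13 + 25/28 - 7/5)² = (3149/140)² = 9916201/19600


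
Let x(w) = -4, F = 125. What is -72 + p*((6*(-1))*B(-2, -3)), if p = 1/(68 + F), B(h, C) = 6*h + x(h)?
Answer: -13800/193 ≈ -71.503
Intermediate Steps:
B(h, C) = -4 + 6*h (B(h, C) = 6*h - 4 = -4 + 6*h)
p = 1/193 (p = 1/(68 + 125) = 1/193 ≈ 0.0051813)
-72 + p*((6*(-1))*B(-2, -3)) = -72 + ((6*(-1))*(-4 + 6*(-2)))/193 = -72 + (-6*(-4 - 12))/193 = -72 + (-6*(-16))/193 = -72 + (1/193)*96 = -72 + 96/193 = -13800/193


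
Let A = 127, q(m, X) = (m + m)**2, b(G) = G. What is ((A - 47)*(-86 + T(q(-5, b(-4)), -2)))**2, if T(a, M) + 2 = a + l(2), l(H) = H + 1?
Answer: 1440000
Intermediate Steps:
q(m, X) = 4*m**2 (q(m, X) = (2*m)**2 = 4*m**2)
l(H) = 1 + H
T(a, M) = 1 + a (T(a, M) = -2 + (a + (1 + 2)) = -2 + (a + 3) = -2 + (3 + a) = 1 + a)
((A - 47)*(-86 + T(q(-5, b(-4)), -2)))**2 = ((127 - 47)*(-86 + (1 + 4*(-5)**2)))**2 = (80*(-86 + (1 + 4*25)))**2 = (80*(-86 + (1 + 100)))**2 = (80*(-86 + 101))**2 = (80*15)**2 = 1200**2 = 1440000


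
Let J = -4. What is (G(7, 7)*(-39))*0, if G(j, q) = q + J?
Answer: 0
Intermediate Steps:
G(j, q) = -4 + q (G(j, q) = q - 4 = -4 + q)
(G(7, 7)*(-39))*0 = ((-4 + 7)*(-39))*0 = (3*(-39))*0 = -117*0 = 0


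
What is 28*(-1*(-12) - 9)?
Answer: 84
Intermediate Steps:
28*(-1*(-12) - 9) = 28*(12 - 9) = 28*3 = 84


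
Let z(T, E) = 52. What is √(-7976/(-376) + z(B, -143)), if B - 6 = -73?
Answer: √161727/47 ≈ 8.5564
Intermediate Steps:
B = -67 (B = 6 - 73 = -67)
√(-7976/(-376) + z(B, -143)) = √(-7976/(-376) + 52) = √(-7976*(-1/376) + 52) = √(997/47 + 52) = √(3441/47) = √161727/47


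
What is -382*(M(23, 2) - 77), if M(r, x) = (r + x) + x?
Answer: 19100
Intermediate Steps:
M(r, x) = r + 2*x
-382*(M(23, 2) - 77) = -382*((23 + 2*2) - 77) = -382*((23 + 4) - 77) = -382*(27 - 77) = -382*(-50) = 19100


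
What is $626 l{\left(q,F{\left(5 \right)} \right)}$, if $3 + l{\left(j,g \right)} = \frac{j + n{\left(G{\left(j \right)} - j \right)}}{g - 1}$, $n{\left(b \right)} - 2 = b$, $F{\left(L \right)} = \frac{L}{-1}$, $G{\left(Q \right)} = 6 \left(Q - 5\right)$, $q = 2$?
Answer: $- \frac{626}{3} \approx -208.67$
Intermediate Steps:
$G{\left(Q \right)} = -30 + 6 Q$ ($G{\left(Q \right)} = 6 \left(-5 + Q\right) = -30 + 6 Q$)
$F{\left(L \right)} = - L$ ($F{\left(L \right)} = L \left(-1\right) = - L$)
$n{\left(b \right)} = 2 + b$
$l{\left(j,g \right)} = -3 + \frac{-28 + 6 j}{-1 + g}$ ($l{\left(j,g \right)} = -3 + \frac{j + \left(2 + \left(\left(-30 + 6 j\right) - j\right)\right)}{g - 1} = -3 + \frac{j + \left(2 + \left(-30 + 5 j\right)\right)}{-1 + g} = -3 + \frac{j + \left(-28 + 5 j\right)}{-1 + g} = -3 + \frac{-28 + 6 j}{-1 + g}$)
$626 l{\left(q,F{\left(5 \right)} \right)} = 626 \frac{-25 - 3 \left(\left(-1\right) 5\right) + 6 \cdot 2}{-1 - 5} = 626 \frac{-25 - -15 + 12}{-1 - 5} = 626 \frac{-25 + 15 + 12}{-6} = 626 \left(\left(- \frac{1}{6}\right) 2\right) = 626 \left(- \frac{1}{3}\right) = - \frac{626}{3}$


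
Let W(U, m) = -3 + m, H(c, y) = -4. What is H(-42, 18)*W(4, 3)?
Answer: 0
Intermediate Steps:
H(-42, 18)*W(4, 3) = -4*(-3 + 3) = -4*0 = 0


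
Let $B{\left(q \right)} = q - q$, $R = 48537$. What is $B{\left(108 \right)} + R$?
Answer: $48537$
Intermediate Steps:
$B{\left(q \right)} = 0$
$B{\left(108 \right)} + R = 0 + 48537 = 48537$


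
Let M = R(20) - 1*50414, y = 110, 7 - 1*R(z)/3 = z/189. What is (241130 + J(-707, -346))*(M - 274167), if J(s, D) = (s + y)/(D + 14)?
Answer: -409231020026525/5229 ≈ -7.8262e+10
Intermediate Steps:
R(z) = 21 - z/63 (R(z) = 21 - 3*z/189 = 21 - z/63)
M = -3174779/63 (M = (21 - 1/63*20) - 1*50414 = (21 - 20/63) - 50414 = 1303/63 - 50414 = -3174779/63 ≈ -50393.)
J(s, D) = (110 + s)/(14 + D) (J(s, D) = (s + 110)/(D + 14) = (110 + s)/(14 + D))
(241130 + J(-707, -346))*(M - 274167) = (241130 + (110 - 707)/(14 - 346))*(-3174779/63 - 274167) = (241130 - 597/(-332))*(-20447300/63) = (241130 - 1/332*(-597))*(-20447300/63) = (241130 + 597/332)*(-20447300/63) = (80055757/332)*(-20447300/63) = -409231020026525/5229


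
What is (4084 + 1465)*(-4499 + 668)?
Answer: -21258219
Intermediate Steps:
(4084 + 1465)*(-4499 + 668) = 5549*(-3831) = -21258219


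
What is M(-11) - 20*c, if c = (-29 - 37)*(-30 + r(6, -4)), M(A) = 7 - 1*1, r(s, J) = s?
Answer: -31674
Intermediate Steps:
M(A) = 6 (M(A) = 7 - 1 = 6)
c = 1584 (c = (-29 - 37)*(-30 + 6) = -66*(-24) = 1584)
M(-11) - 20*c = 6 - 20*1584 = 6 - 31680 = -31674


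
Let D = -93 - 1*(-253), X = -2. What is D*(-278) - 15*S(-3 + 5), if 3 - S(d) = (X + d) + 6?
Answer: -44435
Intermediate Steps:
D = 160 (D = -93 + 253 = 160)
S(d) = -1 - d (S(d) = 3 - ((-2 + d) + 6) = 3 - (4 + d) = 3 + (-4 - d) = -1 - d)
D*(-278) - 15*S(-3 + 5) = 160*(-278) - 15*(-1 - (-3 + 5)) = -44480 - 15*(-1 - 1*2) = -44480 - 15*(-1 - 2) = -44480 - 15*(-3) = -44480 + 45 = -44435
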